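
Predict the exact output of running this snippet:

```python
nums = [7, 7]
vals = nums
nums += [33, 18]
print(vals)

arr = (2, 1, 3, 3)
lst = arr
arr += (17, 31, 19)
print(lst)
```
[7, 7, 33, 18]
(2, 1, 3, 3)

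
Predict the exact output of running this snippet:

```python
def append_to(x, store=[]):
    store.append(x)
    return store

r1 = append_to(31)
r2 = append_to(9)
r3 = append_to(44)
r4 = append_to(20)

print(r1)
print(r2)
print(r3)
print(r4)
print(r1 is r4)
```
[31, 9, 44, 20]
[31, 9, 44, 20]
[31, 9, 44, 20]
[31, 9, 44, 20]
True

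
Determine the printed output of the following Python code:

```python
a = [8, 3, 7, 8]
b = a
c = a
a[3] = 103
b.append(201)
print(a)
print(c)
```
[8, 3, 7, 103, 201]
[8, 3, 7, 103, 201]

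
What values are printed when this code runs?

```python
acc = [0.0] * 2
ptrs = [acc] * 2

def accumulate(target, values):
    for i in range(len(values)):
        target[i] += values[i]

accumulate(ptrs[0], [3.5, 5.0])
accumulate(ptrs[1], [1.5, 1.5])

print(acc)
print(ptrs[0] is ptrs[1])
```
[5.0, 6.5]
True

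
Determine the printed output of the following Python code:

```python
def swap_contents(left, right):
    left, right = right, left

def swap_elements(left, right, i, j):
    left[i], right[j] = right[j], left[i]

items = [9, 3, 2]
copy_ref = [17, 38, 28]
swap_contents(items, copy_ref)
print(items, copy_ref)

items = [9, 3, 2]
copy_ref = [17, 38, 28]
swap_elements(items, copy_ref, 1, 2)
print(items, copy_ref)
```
[9, 3, 2] [17, 38, 28]
[9, 28, 2] [17, 38, 3]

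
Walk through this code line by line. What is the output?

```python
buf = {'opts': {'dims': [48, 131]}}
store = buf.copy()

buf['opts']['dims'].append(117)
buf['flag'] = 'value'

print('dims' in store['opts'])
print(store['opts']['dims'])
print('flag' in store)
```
True
[48, 131, 117]
False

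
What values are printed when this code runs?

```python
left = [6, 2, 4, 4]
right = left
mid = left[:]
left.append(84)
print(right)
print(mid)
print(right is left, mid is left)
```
[6, 2, 4, 4, 84]
[6, 2, 4, 4]
True False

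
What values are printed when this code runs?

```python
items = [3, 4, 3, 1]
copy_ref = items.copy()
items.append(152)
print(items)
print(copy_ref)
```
[3, 4, 3, 1, 152]
[3, 4, 3, 1]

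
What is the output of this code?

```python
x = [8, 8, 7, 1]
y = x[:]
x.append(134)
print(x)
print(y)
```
[8, 8, 7, 1, 134]
[8, 8, 7, 1]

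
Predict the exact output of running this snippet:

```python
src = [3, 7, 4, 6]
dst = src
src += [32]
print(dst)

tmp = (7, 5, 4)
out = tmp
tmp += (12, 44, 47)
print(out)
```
[3, 7, 4, 6, 32]
(7, 5, 4)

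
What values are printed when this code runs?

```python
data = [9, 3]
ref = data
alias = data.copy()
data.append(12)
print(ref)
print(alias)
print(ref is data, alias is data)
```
[9, 3, 12]
[9, 3]
True False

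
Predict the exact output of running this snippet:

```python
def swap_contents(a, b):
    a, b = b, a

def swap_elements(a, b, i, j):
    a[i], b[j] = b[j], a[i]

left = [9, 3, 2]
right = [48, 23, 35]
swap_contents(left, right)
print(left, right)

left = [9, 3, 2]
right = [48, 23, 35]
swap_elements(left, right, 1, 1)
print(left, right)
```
[9, 3, 2] [48, 23, 35]
[9, 23, 2] [48, 3, 35]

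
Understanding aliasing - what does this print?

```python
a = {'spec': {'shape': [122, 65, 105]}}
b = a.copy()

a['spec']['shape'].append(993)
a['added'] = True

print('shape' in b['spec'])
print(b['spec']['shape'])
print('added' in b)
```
True
[122, 65, 105, 993]
False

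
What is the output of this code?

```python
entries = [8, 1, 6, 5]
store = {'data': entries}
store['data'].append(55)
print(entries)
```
[8, 1, 6, 5, 55]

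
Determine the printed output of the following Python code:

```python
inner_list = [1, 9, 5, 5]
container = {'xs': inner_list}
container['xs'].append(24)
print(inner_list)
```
[1, 9, 5, 5, 24]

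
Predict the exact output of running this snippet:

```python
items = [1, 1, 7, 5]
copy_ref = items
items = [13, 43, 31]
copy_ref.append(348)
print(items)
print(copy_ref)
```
[13, 43, 31]
[1, 1, 7, 5, 348]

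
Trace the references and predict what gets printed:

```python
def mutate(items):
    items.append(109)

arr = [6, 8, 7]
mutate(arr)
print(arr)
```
[6, 8, 7, 109]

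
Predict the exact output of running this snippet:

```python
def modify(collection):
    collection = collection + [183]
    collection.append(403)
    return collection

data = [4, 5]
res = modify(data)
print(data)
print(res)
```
[4, 5]
[4, 5, 183, 403]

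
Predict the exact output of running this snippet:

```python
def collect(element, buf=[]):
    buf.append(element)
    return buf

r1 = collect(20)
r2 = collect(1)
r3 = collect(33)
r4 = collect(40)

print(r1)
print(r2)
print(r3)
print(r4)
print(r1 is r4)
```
[20, 1, 33, 40]
[20, 1, 33, 40]
[20, 1, 33, 40]
[20, 1, 33, 40]
True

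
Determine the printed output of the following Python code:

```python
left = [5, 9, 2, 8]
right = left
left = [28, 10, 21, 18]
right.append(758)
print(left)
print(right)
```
[28, 10, 21, 18]
[5, 9, 2, 8, 758]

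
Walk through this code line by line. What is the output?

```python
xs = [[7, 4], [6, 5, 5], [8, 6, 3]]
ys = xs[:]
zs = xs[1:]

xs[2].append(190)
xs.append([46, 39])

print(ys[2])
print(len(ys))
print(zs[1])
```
[8, 6, 3, 190]
3
[8, 6, 3, 190]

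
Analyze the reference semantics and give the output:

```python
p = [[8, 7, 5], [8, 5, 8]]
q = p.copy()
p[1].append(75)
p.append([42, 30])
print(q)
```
[[8, 7, 5], [8, 5, 8, 75]]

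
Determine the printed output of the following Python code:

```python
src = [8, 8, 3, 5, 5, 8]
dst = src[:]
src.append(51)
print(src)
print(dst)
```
[8, 8, 3, 5, 5, 8, 51]
[8, 8, 3, 5, 5, 8]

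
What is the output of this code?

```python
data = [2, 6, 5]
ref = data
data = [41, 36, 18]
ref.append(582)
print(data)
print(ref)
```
[41, 36, 18]
[2, 6, 5, 582]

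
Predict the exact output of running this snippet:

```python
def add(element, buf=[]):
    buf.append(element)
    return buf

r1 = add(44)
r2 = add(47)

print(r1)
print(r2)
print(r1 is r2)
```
[44, 47]
[44, 47]
True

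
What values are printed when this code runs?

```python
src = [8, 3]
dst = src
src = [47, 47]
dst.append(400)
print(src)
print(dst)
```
[47, 47]
[8, 3, 400]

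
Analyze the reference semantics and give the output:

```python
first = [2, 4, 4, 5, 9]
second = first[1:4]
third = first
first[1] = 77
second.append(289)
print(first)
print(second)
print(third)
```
[2, 77, 4, 5, 9]
[4, 4, 5, 289]
[2, 77, 4, 5, 9]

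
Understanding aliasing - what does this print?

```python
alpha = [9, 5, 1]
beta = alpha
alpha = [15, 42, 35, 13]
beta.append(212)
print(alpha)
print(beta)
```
[15, 42, 35, 13]
[9, 5, 1, 212]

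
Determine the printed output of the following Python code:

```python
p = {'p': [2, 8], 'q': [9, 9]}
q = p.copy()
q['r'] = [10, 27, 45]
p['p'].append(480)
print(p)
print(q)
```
{'p': [2, 8, 480], 'q': [9, 9]}
{'p': [2, 8, 480], 'q': [9, 9], 'r': [10, 27, 45]}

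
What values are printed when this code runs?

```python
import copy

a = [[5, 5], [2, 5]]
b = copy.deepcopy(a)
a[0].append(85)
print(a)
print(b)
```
[[5, 5, 85], [2, 5]]
[[5, 5], [2, 5]]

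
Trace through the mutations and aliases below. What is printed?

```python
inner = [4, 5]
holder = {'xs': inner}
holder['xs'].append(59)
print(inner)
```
[4, 5, 59]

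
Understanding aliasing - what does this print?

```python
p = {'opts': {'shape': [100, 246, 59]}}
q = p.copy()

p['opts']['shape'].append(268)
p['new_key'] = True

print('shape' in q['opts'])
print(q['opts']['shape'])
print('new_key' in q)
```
True
[100, 246, 59, 268]
False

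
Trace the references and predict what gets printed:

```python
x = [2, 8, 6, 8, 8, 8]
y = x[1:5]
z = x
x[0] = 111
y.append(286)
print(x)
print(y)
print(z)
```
[111, 8, 6, 8, 8, 8]
[8, 6, 8, 8, 286]
[111, 8, 6, 8, 8, 8]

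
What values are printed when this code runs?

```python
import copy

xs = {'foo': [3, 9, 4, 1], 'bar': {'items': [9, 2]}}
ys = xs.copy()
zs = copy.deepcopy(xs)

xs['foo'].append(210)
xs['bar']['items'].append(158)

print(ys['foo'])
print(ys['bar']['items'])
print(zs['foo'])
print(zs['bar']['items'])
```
[3, 9, 4, 1, 210]
[9, 2, 158]
[3, 9, 4, 1]
[9, 2]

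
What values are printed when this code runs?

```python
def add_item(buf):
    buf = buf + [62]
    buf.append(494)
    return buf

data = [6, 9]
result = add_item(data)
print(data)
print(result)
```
[6, 9]
[6, 9, 62, 494]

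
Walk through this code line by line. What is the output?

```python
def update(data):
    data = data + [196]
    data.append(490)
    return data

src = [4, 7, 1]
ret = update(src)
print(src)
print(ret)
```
[4, 7, 1]
[4, 7, 1, 196, 490]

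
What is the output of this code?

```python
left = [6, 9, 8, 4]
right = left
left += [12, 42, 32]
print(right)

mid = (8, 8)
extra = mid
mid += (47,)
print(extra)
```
[6, 9, 8, 4, 12, 42, 32]
(8, 8)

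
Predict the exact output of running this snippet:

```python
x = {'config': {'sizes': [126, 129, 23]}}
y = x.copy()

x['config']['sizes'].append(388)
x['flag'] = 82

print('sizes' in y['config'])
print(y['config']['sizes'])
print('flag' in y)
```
True
[126, 129, 23, 388]
False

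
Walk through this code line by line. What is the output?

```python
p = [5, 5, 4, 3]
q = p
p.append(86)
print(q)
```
[5, 5, 4, 3, 86]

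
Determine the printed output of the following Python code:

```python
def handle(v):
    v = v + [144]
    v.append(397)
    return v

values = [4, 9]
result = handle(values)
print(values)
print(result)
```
[4, 9]
[4, 9, 144, 397]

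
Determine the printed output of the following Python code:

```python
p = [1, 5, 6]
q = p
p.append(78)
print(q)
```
[1, 5, 6, 78]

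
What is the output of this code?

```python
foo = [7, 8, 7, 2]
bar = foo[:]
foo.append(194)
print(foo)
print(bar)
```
[7, 8, 7, 2, 194]
[7, 8, 7, 2]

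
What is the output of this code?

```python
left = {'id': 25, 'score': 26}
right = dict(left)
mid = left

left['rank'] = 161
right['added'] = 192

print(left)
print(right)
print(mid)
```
{'id': 25, 'score': 26, 'rank': 161}
{'id': 25, 'score': 26, 'added': 192}
{'id': 25, 'score': 26, 'rank': 161}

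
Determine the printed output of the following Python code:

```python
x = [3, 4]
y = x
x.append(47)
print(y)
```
[3, 4, 47]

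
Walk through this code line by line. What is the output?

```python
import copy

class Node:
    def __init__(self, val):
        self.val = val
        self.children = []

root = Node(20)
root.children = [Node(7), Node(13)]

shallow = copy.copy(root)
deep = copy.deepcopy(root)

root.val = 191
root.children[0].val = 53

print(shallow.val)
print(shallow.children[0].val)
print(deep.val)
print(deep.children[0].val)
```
20
53
20
7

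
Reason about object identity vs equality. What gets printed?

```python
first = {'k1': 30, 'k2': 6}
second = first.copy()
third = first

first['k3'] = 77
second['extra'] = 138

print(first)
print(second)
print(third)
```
{'k1': 30, 'k2': 6, 'k3': 77}
{'k1': 30, 'k2': 6, 'extra': 138}
{'k1': 30, 'k2': 6, 'k3': 77}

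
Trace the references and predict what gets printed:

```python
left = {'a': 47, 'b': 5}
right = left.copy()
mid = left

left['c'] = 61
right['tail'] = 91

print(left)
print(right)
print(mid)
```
{'a': 47, 'b': 5, 'c': 61}
{'a': 47, 'b': 5, 'tail': 91}
{'a': 47, 'b': 5, 'c': 61}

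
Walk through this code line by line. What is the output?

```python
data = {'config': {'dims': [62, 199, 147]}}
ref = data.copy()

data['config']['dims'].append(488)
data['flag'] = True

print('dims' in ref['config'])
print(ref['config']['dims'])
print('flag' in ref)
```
True
[62, 199, 147, 488]
False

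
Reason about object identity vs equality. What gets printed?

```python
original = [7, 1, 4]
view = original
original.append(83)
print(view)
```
[7, 1, 4, 83]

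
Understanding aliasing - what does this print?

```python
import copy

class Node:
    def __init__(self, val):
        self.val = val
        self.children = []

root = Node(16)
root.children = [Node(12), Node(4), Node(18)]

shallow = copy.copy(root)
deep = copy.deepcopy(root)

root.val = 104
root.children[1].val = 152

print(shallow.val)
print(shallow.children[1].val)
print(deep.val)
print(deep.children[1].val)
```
16
152
16
4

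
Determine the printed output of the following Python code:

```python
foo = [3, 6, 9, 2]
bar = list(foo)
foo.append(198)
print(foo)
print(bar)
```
[3, 6, 9, 2, 198]
[3, 6, 9, 2]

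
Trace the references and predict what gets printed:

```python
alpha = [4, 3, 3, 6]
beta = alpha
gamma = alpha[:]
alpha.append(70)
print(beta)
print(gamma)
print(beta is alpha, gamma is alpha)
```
[4, 3, 3, 6, 70]
[4, 3, 3, 6]
True False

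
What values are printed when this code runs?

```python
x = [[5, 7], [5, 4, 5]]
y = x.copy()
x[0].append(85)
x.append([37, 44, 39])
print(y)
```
[[5, 7, 85], [5, 4, 5]]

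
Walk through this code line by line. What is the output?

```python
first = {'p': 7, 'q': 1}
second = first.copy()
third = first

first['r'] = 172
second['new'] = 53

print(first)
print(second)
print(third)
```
{'p': 7, 'q': 1, 'r': 172}
{'p': 7, 'q': 1, 'new': 53}
{'p': 7, 'q': 1, 'r': 172}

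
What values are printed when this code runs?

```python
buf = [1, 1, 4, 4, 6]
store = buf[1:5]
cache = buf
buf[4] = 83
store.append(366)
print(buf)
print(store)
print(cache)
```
[1, 1, 4, 4, 83]
[1, 4, 4, 6, 366]
[1, 1, 4, 4, 83]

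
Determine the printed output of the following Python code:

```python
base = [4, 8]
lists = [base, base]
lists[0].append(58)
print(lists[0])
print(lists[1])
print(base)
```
[4, 8, 58]
[4, 8, 58]
[4, 8, 58]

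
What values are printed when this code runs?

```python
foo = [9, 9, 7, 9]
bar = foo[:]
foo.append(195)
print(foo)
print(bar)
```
[9, 9, 7, 9, 195]
[9, 9, 7, 9]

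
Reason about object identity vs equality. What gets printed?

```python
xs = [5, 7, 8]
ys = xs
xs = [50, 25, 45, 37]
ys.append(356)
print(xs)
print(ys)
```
[50, 25, 45, 37]
[5, 7, 8, 356]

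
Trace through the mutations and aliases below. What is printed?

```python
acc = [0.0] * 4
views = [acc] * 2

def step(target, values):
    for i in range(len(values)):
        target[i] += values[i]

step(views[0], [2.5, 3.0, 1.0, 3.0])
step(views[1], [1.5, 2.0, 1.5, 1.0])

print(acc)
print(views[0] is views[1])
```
[4.0, 5.0, 2.5, 4.0]
True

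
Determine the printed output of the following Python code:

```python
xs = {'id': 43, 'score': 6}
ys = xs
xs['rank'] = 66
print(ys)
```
{'id': 43, 'score': 6, 'rank': 66}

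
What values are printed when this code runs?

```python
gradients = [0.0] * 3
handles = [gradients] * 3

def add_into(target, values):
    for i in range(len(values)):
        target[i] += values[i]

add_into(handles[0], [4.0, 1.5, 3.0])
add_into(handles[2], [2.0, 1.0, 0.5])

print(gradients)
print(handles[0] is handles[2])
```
[6.0, 2.5, 3.5]
True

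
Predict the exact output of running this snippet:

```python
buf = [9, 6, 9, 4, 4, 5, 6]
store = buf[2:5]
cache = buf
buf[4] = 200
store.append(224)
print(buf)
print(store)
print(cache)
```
[9, 6, 9, 4, 200, 5, 6]
[9, 4, 4, 224]
[9, 6, 9, 4, 200, 5, 6]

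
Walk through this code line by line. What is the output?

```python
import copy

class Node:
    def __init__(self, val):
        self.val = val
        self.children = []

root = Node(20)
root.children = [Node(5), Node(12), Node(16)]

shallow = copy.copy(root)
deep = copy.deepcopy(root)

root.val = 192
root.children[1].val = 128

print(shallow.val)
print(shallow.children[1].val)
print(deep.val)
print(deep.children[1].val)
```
20
128
20
12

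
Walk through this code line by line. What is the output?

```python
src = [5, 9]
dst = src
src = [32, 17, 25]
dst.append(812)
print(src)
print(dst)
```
[32, 17, 25]
[5, 9, 812]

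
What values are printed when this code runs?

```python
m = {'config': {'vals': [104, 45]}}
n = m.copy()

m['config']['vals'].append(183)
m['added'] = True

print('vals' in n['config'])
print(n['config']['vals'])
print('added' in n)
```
True
[104, 45, 183]
False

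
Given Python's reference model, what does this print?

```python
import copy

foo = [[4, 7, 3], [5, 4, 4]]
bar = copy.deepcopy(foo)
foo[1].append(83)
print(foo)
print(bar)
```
[[4, 7, 3], [5, 4, 4, 83]]
[[4, 7, 3], [5, 4, 4]]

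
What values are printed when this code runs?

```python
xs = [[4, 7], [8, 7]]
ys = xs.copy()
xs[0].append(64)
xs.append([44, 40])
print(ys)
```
[[4, 7, 64], [8, 7]]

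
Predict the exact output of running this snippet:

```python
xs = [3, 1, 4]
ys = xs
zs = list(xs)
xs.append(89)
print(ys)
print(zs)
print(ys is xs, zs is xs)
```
[3, 1, 4, 89]
[3, 1, 4]
True False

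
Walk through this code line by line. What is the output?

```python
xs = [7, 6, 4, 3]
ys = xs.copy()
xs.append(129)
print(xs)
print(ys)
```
[7, 6, 4, 3, 129]
[7, 6, 4, 3]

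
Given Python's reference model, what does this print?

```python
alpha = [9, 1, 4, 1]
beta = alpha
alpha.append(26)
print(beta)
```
[9, 1, 4, 1, 26]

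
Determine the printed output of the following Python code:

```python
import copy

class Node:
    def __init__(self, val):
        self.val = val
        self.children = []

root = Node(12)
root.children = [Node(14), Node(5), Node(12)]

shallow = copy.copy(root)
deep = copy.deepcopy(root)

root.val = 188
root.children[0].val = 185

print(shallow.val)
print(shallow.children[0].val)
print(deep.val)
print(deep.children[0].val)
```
12
185
12
14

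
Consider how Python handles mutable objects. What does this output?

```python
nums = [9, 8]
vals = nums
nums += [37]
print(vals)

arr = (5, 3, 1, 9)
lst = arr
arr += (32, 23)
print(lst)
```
[9, 8, 37]
(5, 3, 1, 9)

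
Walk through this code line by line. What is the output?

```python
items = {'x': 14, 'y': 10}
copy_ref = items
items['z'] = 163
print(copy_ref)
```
{'x': 14, 'y': 10, 'z': 163}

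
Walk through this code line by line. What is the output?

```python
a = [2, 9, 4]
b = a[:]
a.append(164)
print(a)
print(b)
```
[2, 9, 4, 164]
[2, 9, 4]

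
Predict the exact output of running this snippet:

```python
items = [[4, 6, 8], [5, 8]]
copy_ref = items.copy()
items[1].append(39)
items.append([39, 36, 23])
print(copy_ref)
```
[[4, 6, 8], [5, 8, 39]]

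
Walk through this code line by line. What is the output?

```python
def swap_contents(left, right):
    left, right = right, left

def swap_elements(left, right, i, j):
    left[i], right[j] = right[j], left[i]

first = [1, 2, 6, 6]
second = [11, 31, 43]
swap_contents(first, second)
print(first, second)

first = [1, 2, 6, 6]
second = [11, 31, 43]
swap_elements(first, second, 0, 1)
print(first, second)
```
[1, 2, 6, 6] [11, 31, 43]
[31, 2, 6, 6] [11, 1, 43]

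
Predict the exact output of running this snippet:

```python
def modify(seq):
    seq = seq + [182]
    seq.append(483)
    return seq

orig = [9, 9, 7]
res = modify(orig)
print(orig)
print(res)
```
[9, 9, 7]
[9, 9, 7, 182, 483]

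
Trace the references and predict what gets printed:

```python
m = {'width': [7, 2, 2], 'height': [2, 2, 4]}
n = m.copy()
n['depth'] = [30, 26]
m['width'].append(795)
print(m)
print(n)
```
{'width': [7, 2, 2, 795], 'height': [2, 2, 4]}
{'width': [7, 2, 2, 795], 'height': [2, 2, 4], 'depth': [30, 26]}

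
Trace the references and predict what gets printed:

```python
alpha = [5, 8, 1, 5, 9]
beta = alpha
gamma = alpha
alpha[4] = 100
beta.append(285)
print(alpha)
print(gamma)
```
[5, 8, 1, 5, 100, 285]
[5, 8, 1, 5, 100, 285]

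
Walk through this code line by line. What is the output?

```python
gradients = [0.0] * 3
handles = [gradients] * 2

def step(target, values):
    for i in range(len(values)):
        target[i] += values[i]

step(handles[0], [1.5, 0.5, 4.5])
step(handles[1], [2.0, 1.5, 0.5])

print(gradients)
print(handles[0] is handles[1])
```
[3.5, 2.0, 5.0]
True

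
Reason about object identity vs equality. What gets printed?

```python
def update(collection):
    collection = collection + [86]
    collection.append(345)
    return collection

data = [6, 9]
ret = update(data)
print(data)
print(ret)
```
[6, 9]
[6, 9, 86, 345]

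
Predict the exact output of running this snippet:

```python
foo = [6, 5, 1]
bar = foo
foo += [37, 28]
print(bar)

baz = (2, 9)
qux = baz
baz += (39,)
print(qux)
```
[6, 5, 1, 37, 28]
(2, 9)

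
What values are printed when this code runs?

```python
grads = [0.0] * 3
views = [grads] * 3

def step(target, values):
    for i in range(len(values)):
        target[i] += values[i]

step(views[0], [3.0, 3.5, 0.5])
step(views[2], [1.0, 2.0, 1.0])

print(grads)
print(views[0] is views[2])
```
[4.0, 5.5, 1.5]
True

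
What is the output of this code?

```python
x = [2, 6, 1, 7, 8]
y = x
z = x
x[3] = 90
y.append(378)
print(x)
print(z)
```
[2, 6, 1, 90, 8, 378]
[2, 6, 1, 90, 8, 378]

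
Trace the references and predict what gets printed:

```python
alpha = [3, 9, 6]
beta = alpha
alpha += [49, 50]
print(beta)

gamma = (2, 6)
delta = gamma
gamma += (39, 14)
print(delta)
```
[3, 9, 6, 49, 50]
(2, 6)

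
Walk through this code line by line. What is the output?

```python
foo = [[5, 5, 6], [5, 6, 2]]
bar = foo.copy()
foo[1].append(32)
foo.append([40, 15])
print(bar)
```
[[5, 5, 6], [5, 6, 2, 32]]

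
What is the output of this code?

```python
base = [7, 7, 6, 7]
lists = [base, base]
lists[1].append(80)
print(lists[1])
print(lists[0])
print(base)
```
[7, 7, 6, 7, 80]
[7, 7, 6, 7, 80]
[7, 7, 6, 7, 80]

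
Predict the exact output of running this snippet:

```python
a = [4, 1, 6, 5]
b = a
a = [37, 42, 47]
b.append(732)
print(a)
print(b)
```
[37, 42, 47]
[4, 1, 6, 5, 732]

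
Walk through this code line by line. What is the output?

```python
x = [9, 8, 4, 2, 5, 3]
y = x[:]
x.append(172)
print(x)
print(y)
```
[9, 8, 4, 2, 5, 3, 172]
[9, 8, 4, 2, 5, 3]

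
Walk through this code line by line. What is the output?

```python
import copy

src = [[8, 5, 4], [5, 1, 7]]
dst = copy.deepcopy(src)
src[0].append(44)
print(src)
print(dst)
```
[[8, 5, 4, 44], [5, 1, 7]]
[[8, 5, 4], [5, 1, 7]]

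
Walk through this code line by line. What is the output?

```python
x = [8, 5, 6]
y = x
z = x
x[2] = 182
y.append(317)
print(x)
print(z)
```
[8, 5, 182, 317]
[8, 5, 182, 317]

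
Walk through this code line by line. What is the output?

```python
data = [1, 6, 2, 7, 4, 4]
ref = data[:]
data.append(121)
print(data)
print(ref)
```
[1, 6, 2, 7, 4, 4, 121]
[1, 6, 2, 7, 4, 4]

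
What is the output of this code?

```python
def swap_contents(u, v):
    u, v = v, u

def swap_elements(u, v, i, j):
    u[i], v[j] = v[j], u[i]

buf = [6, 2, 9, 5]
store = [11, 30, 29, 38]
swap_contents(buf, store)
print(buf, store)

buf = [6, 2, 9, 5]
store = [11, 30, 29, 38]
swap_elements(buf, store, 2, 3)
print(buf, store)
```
[6, 2, 9, 5] [11, 30, 29, 38]
[6, 2, 38, 5] [11, 30, 29, 9]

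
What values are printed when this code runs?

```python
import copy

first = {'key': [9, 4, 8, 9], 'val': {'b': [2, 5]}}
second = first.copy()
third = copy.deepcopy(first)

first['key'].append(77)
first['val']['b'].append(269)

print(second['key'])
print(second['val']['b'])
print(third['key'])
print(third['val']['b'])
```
[9, 4, 8, 9, 77]
[2, 5, 269]
[9, 4, 8, 9]
[2, 5]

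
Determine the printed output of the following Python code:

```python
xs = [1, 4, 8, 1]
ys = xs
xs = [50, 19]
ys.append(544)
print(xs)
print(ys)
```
[50, 19]
[1, 4, 8, 1, 544]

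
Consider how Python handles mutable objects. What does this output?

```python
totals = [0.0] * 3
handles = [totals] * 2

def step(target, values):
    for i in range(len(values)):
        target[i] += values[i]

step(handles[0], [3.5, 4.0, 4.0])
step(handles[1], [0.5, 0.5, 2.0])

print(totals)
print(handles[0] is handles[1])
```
[4.0, 4.5, 6.0]
True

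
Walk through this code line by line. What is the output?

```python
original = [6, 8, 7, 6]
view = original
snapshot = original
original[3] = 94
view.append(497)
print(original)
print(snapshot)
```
[6, 8, 7, 94, 497]
[6, 8, 7, 94, 497]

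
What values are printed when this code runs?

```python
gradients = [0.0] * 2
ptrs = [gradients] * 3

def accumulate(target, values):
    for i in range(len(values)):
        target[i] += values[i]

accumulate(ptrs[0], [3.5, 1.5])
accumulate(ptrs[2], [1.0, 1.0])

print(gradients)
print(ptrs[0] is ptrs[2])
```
[4.5, 2.5]
True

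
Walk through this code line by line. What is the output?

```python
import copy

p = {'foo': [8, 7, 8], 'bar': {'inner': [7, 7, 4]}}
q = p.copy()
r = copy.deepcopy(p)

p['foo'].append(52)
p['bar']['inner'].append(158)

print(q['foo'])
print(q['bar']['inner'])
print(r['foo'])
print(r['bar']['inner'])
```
[8, 7, 8, 52]
[7, 7, 4, 158]
[8, 7, 8]
[7, 7, 4]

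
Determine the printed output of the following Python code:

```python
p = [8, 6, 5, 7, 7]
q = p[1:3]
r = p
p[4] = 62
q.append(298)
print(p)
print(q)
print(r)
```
[8, 6, 5, 7, 62]
[6, 5, 298]
[8, 6, 5, 7, 62]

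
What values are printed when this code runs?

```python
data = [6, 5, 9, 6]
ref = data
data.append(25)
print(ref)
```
[6, 5, 9, 6, 25]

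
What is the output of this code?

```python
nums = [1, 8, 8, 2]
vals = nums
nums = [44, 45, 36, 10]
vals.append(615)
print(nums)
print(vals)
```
[44, 45, 36, 10]
[1, 8, 8, 2, 615]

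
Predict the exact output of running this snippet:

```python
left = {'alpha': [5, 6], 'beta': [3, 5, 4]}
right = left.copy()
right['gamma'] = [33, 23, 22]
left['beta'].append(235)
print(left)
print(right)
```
{'alpha': [5, 6], 'beta': [3, 5, 4, 235]}
{'alpha': [5, 6], 'beta': [3, 5, 4, 235], 'gamma': [33, 23, 22]}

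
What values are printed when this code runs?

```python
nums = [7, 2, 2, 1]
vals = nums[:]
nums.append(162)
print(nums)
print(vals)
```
[7, 2, 2, 1, 162]
[7, 2, 2, 1]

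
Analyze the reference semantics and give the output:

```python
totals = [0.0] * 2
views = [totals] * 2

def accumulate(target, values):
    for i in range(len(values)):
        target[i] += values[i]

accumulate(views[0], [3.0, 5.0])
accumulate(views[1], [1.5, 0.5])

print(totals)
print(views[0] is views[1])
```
[4.5, 5.5]
True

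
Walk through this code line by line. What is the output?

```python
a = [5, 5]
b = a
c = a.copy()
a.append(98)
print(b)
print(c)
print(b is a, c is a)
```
[5, 5, 98]
[5, 5]
True False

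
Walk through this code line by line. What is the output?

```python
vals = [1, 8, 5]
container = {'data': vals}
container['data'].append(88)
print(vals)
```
[1, 8, 5, 88]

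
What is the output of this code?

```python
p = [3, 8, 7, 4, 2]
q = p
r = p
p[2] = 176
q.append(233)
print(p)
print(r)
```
[3, 8, 176, 4, 2, 233]
[3, 8, 176, 4, 2, 233]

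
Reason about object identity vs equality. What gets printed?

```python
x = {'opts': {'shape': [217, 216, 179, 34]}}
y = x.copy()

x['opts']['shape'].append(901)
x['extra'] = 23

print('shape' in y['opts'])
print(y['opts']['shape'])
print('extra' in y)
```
True
[217, 216, 179, 34, 901]
False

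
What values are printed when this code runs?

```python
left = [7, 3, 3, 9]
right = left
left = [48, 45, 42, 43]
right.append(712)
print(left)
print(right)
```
[48, 45, 42, 43]
[7, 3, 3, 9, 712]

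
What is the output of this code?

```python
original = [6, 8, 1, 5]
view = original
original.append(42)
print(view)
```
[6, 8, 1, 5, 42]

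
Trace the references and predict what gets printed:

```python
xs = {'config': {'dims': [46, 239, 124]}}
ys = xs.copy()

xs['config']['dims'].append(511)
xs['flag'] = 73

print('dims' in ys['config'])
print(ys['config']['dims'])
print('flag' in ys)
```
True
[46, 239, 124, 511]
False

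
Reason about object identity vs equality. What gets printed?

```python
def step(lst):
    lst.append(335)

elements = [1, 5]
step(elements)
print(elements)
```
[1, 5, 335]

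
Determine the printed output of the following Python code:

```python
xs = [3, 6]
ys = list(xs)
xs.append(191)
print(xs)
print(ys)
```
[3, 6, 191]
[3, 6]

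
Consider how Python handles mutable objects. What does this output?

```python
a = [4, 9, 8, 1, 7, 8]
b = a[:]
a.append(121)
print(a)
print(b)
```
[4, 9, 8, 1, 7, 8, 121]
[4, 9, 8, 1, 7, 8]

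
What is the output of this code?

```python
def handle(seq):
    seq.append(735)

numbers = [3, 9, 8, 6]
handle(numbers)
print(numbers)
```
[3, 9, 8, 6, 735]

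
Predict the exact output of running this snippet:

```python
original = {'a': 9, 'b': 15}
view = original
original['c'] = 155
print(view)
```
{'a': 9, 'b': 15, 'c': 155}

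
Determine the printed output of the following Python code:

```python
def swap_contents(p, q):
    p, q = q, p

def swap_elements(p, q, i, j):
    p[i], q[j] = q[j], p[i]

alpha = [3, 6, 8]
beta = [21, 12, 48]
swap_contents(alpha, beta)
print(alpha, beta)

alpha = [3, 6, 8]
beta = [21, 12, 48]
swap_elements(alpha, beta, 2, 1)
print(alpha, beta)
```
[3, 6, 8] [21, 12, 48]
[3, 6, 12] [21, 8, 48]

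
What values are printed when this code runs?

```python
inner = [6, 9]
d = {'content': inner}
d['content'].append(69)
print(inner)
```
[6, 9, 69]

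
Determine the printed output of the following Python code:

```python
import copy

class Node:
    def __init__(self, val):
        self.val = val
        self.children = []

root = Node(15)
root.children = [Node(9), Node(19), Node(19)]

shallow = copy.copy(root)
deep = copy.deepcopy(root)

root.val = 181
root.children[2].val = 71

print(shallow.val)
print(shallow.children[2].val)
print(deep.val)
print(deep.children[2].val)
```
15
71
15
19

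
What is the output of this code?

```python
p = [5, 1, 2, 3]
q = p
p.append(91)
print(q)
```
[5, 1, 2, 3, 91]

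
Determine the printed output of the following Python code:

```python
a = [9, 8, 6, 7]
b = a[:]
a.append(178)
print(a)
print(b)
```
[9, 8, 6, 7, 178]
[9, 8, 6, 7]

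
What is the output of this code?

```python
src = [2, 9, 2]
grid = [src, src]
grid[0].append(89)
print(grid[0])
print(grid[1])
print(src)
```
[2, 9, 2, 89]
[2, 9, 2, 89]
[2, 9, 2, 89]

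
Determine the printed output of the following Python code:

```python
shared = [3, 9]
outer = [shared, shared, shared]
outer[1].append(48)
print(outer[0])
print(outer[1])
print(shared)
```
[3, 9, 48]
[3, 9, 48]
[3, 9, 48]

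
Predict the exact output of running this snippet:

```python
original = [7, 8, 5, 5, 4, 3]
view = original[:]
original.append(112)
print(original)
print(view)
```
[7, 8, 5, 5, 4, 3, 112]
[7, 8, 5, 5, 4, 3]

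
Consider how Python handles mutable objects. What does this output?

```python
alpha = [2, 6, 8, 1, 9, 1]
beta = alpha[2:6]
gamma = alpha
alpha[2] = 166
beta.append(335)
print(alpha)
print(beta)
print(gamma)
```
[2, 6, 166, 1, 9, 1]
[8, 1, 9, 1, 335]
[2, 6, 166, 1, 9, 1]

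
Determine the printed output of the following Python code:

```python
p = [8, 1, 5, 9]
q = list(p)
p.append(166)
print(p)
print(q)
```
[8, 1, 5, 9, 166]
[8, 1, 5, 9]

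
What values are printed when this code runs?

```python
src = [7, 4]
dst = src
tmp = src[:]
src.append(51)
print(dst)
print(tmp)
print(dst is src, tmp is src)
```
[7, 4, 51]
[7, 4]
True False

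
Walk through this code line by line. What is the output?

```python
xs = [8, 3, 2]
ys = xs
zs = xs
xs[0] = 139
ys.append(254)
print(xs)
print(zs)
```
[139, 3, 2, 254]
[139, 3, 2, 254]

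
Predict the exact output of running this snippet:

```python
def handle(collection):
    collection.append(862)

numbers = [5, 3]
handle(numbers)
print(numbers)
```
[5, 3, 862]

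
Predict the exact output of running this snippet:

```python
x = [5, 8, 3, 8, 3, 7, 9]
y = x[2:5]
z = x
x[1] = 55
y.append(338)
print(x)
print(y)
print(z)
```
[5, 55, 3, 8, 3, 7, 9]
[3, 8, 3, 338]
[5, 55, 3, 8, 3, 7, 9]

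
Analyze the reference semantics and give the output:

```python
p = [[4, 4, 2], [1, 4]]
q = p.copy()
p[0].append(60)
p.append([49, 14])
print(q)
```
[[4, 4, 2, 60], [1, 4]]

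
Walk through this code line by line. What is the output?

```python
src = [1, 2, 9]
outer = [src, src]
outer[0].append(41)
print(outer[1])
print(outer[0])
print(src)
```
[1, 2, 9, 41]
[1, 2, 9, 41]
[1, 2, 9, 41]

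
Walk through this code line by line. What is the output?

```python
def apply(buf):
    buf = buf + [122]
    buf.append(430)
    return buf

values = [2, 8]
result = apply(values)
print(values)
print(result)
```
[2, 8]
[2, 8, 122, 430]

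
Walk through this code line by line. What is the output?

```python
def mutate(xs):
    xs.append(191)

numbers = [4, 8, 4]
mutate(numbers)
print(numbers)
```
[4, 8, 4, 191]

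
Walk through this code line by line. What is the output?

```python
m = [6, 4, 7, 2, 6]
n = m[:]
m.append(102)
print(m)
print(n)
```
[6, 4, 7, 2, 6, 102]
[6, 4, 7, 2, 6]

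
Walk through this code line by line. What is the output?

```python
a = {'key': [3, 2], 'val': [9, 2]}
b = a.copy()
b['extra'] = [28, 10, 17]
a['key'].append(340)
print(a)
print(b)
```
{'key': [3, 2, 340], 'val': [9, 2]}
{'key': [3, 2, 340], 'val': [9, 2], 'extra': [28, 10, 17]}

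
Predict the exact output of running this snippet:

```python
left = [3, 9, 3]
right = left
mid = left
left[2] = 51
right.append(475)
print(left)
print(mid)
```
[3, 9, 51, 475]
[3, 9, 51, 475]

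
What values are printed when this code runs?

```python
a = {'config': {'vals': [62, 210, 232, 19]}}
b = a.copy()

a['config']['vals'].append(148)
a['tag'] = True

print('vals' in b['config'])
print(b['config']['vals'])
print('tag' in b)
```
True
[62, 210, 232, 19, 148]
False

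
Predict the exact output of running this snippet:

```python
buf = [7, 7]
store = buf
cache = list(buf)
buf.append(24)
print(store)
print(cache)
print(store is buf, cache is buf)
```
[7, 7, 24]
[7, 7]
True False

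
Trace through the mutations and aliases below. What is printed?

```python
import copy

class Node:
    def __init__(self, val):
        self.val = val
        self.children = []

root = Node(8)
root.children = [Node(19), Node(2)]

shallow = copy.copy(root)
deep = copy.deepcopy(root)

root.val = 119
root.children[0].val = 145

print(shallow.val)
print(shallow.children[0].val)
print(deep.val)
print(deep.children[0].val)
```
8
145
8
19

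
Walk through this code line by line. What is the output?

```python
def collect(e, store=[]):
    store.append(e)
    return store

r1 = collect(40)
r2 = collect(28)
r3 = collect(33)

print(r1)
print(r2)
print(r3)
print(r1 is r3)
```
[40, 28, 33]
[40, 28, 33]
[40, 28, 33]
True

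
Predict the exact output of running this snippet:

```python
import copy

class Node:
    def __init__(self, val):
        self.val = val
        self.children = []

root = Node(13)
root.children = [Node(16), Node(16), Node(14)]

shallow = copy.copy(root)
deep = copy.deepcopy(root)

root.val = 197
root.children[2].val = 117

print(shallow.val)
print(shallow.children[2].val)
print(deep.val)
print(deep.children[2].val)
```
13
117
13
14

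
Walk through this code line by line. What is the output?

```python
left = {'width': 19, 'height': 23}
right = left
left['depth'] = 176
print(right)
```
{'width': 19, 'height': 23, 'depth': 176}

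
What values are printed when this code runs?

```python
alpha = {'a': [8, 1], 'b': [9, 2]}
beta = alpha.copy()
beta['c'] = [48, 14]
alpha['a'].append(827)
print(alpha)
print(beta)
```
{'a': [8, 1, 827], 'b': [9, 2]}
{'a': [8, 1, 827], 'b': [9, 2], 'c': [48, 14]}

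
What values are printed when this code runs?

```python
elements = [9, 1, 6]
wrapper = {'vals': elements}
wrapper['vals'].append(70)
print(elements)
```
[9, 1, 6, 70]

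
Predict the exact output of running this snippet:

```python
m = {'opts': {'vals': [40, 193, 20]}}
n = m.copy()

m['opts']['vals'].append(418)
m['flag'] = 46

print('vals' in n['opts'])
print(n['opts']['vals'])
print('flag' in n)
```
True
[40, 193, 20, 418]
False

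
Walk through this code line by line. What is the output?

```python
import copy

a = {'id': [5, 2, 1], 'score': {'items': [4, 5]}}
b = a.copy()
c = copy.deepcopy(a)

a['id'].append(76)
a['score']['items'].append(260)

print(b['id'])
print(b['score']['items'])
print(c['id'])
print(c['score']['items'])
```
[5, 2, 1, 76]
[4, 5, 260]
[5, 2, 1]
[4, 5]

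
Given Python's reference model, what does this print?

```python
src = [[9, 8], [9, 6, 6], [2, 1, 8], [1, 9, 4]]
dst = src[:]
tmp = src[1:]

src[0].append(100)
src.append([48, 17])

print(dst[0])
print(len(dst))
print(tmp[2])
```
[9, 8, 100]
4
[1, 9, 4]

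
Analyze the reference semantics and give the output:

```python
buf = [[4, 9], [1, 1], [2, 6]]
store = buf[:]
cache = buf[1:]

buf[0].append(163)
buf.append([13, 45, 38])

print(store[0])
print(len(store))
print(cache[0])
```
[4, 9, 163]
3
[1, 1]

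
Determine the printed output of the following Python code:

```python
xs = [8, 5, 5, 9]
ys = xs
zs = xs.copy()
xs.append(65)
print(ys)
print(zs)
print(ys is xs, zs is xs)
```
[8, 5, 5, 9, 65]
[8, 5, 5, 9]
True False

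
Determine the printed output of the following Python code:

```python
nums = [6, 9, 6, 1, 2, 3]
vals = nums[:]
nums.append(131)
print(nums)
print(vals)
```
[6, 9, 6, 1, 2, 3, 131]
[6, 9, 6, 1, 2, 3]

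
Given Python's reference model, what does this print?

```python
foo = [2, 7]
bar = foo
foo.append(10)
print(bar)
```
[2, 7, 10]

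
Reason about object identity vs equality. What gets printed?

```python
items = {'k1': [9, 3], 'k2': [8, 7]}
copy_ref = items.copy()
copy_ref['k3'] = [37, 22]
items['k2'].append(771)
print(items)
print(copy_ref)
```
{'k1': [9, 3], 'k2': [8, 7, 771]}
{'k1': [9, 3], 'k2': [8, 7, 771], 'k3': [37, 22]}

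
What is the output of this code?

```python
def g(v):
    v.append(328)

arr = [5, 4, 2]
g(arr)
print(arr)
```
[5, 4, 2, 328]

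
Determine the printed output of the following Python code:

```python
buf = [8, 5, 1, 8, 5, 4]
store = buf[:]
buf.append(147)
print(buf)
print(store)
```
[8, 5, 1, 8, 5, 4, 147]
[8, 5, 1, 8, 5, 4]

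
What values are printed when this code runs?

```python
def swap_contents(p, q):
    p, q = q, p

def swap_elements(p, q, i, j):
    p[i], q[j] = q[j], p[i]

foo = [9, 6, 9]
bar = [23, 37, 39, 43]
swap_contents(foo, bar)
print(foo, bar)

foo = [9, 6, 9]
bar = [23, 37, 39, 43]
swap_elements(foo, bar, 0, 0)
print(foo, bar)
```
[9, 6, 9] [23, 37, 39, 43]
[23, 6, 9] [9, 37, 39, 43]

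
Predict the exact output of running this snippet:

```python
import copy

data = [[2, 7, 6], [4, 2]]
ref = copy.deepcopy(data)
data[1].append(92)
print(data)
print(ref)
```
[[2, 7, 6], [4, 2, 92]]
[[2, 7, 6], [4, 2]]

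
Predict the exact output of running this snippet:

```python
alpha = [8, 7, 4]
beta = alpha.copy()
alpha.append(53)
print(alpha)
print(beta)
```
[8, 7, 4, 53]
[8, 7, 4]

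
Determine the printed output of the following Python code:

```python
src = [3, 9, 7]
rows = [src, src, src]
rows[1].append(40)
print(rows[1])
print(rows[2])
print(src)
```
[3, 9, 7, 40]
[3, 9, 7, 40]
[3, 9, 7, 40]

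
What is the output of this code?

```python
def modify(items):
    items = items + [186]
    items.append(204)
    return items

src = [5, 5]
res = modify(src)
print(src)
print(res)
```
[5, 5]
[5, 5, 186, 204]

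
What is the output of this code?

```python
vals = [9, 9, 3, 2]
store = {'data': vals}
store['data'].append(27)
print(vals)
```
[9, 9, 3, 2, 27]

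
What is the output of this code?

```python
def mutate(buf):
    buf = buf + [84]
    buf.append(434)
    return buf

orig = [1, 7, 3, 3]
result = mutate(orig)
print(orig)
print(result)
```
[1, 7, 3, 3]
[1, 7, 3, 3, 84, 434]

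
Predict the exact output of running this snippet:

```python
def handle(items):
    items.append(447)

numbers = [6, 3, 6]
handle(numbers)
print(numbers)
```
[6, 3, 6, 447]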